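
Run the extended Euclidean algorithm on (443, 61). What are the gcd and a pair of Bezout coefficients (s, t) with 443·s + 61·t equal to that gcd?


Euclidean algorithm on (443, 61) — divide until remainder is 0:
  443 = 7 · 61 + 16
  61 = 3 · 16 + 13
  16 = 1 · 13 + 3
  13 = 4 · 3 + 1
  3 = 3 · 1 + 0
gcd(443, 61) = 1.
Track Bezout coefficients alongside the remainders: start with r₀ = 443 = a·1 + b·0 (s = 1, t = 0) and r₁ = 61 = a·0 + b·1 (s = 0, t = 1); each new remainder r_{k+1} = r_{k-1} − q_k·r_k inherits s_{k+1} = s_{k-1} − q_k·s_k, t_{k+1} = t_{k-1} − q_k·t_k, so r_k = a·s_k + b·t_k at every step:
  q = 7: r = 16, s = 1 − 7·0 = 1, t = 0 − 7·1 = -7  (check: 443·1 + 61·(-7) = 16)
  q = 3: r = 13, s = 0 − 3·1 = -3, t = 1 − 3·(-7) = 22  (check: 443·(-3) + 61·22 = 13)
  q = 1: r = 3, s = 1 − 1·(-3) = 4, t = -7 − 1·22 = -29  (check: 443·4 + 61·(-29) = 3)
  q = 4: r = 1, s = -3 − 4·4 = -19, t = 22 − 4·(-29) = 138  (check: 443·(-19) + 61·138 = 1)
The row with r = 1 (the gcd) gives the Bezout coefficients s = -19, t = 138.
Result: 443 · (-19) + 61 · (138) = 1.

gcd(443, 61) = 1; s = -19, t = 138 (check: 443·(-19) + 61·138 = 1).


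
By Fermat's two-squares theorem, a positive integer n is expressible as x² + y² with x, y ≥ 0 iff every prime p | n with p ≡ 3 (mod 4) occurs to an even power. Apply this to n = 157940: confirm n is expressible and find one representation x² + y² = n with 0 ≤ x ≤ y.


Step 1: Factor n = 157940 = 2^2 · 5 · 53 · 149.
Step 2: Check the mod-4 condition on each prime factor: 2 = 2 (special); 5 ≡ 1 (mod 4), exponent 1; 53 ≡ 1 (mod 4), exponent 1; 149 ≡ 1 (mod 4), exponent 1.
All primes ≡ 3 (mod 4) appear to even exponent (or don't appear), so by the two-squares theorem n IS expressible as a sum of two squares.
Step 3: Build a representation. Group n = k² · m with k = 2 and m = 5 · 53 · 149 = 39485 (a product of primes ≡ 1 (mod 4)); a representation of m scales to one of n via (k·x)² + (k·y)² = k²(x² + y²). Each prime p ≡ 1 (mod 4) is itself a sum of two squares; find a² by testing p − a² for a perfect square:
  5: 5 − 1² = 4 = 2² ⇒ 5 = 1² + 2².
  53: 53 − 1² = 52, 53 − 2² = 49 = 7² ⇒ 53 = 2² + 7².
  149: 149 − 1² = 148, 149 − 2² = 145, 149 − 3² = 140, 149 − 4² = 133, 149 − 5² = 124, 149 − 6² = 113, 149 − 7² = 100 = 10² ⇒ 149 = 7² + 10².
  Combine using the Brahmagupta–Fibonacci identity (a² + b²)(c² + d²) = (ac − bd)² + (ad + bc)² = (ac + bd)² + (ad − bc)²:
  5 · 53 = 265: from (1² + 2²)(2² + 7²), take (1·2 − 2·7, 1·7 + 2·2) = (2 − 14, 7 + 4) = (-12, 11); dropping signs (only squares matter) gives (12, 11); check 12² + 11² = 144 + 121 = 265 ✓.
  265 · 149 = 39485: from (12² + 11²)(7² + 10²), take (12·7 − 11·10, 12·10 + 11·7) = (84 − 110, 120 + 77) = (-26, 197); dropping signs (only squares matter) gives (26, 197); check 26² + 197² = 676 + 38809 = 39485 ✓.
  Scale by k = 2: (2·26, 2·197) = (52, 394).
Step 4: Order so x ≤ y and verify: 52² + 394² = 2704 + 155236 = 157940 = n. ✓

n = 157940 = 52² + 394² (one valid representation with x ≤ y).


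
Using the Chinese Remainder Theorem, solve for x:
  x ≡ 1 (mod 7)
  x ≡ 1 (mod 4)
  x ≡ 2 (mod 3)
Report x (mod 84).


Moduli 7, 4, 3 are pairwise coprime; by CRT there is a unique solution modulo M = 7 · 4 · 3 = 84.
Solve pairwise, accumulating the modulus:
  Start with x ≡ 1 (mod 7).
  Combine with x ≡ 1 (mod 4): since gcd(7, 4) = 1, we get a unique residue mod 28.
    Write x = 1 + 7·t and substitute into x ≡ 1 (mod 4): 7·t ≡ 1 − 1 = 0 (mod 4).
    Reduce coefficients mod 4: 3·t ≡ 0 (mod 4).
    The inverse of 3 mod 4 is 3 (since 3·3 = 9 = 2·4 + 1), so t ≡ 3·0 = 0 ≡ 0 (mod 4).
    Then x = 1 + 7·0 = 1, valid modulo lcm(7, 4) = 28: x ≡ 1 (mod 28).
  Combine with x ≡ 2 (mod 3): since gcd(28, 3) = 1, we get a unique residue mod 84.
    Write x = 1 + 28·t and substitute into x ≡ 2 (mod 3): 28·t ≡ 2 − 1 = 1 (mod 3).
    Reduce coefficients mod 3: 1·t ≡ 1 (mod 3).
    So t ≡ 1 (mod 3).
    Then x = 1 + 28·1 = 29, valid modulo lcm(28, 3) = 84: x ≡ 29 (mod 84).
Verify: 29 mod 7 = 1 ✓, 29 mod 4 = 1 ✓, 29 mod 3 = 2 ✓.

x ≡ 29 (mod 84).


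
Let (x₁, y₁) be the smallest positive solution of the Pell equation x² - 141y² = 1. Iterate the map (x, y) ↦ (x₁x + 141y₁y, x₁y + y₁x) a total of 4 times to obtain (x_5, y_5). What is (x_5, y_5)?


Step 1: Find the fundamental solution (x₁, y₁) of x² - 141y² = 1.
  Expand √141 as a continued fraction. a₀ = ⌊√141⌋ = 11; iterate m_{k+1} = d_k·a_k − m_k, d_{k+1} = (141 − m_{k+1}²)/d_k, a_{k+1} = ⌊(a₀ + m_{k+1})/d_{k+1}⌋ (starting m₀ = 0, d₀ = 1), with convergents p_k = a_k·p_{k-1} + p_{k-2}, q_k = a_k·q_{k-1} + q_{k-2} (p₋₁ = 1, q₋₁ = 0):
  k = 0: a₀ = 11; p₀/q₀ = 11/1; p₀² − 141·q₀² = 121 − 141 = -20.
  k = 1: m = 11, d = 20, a = ⌊(11 + 11)/20⌋ = 1; p/q = (1·11 + 1)/(1·1 + 0) = 12/1; p² − 141·q² = 144 − 141 = 3.
  k = 2: m = 9, d = 3, a = ⌊(11 + 9)/3⌋ = 6; p/q = (6·12 + 11)/(6·1 + 1) = 83/7; p² − 141·q² = 6889 − 6909 = -20.
  k = 3: m = 9, d = 20, a = ⌊(11 + 9)/20⌋ = 1; p/q = (1·83 + 12)/(1·7 + 1) = 95/8; p² − 141·q² = 9025 − 9024 = 1.
  The first convergent with p² − 141·q² = 1 gives the fundamental solution (x₁, y₁) = (95, 8).
Step 2: Apply the recurrence (x_{n+1}, y_{n+1}) = (x₁x_n + 141y₁y_n, x₁y_n + y₁x_n) repeatedly.
  From (x_1, y_1) = (95, 8): x_2 = 95·95 + 141·8·8 = 18049; y_2 = 95·8 + 8·95 = 1520.
  From (x_2, y_2) = (18049, 1520): x_3 = 95·18049 + 141·8·1520 = 3429215; y_3 = 95·1520 + 8·18049 = 288792.
  From (x_3, y_3) = (3429215, 288792): x_4 = 95·3429215 + 141·8·288792 = 651532801; y_4 = 95·288792 + 8·3429215 = 54868960.
  From (x_4, y_4) = (651532801, 54868960): x_5 = 95·651532801 + 141·8·54868960 = 123787802975; y_5 = 95·54868960 + 8·651532801 = 10424813608.
Step 3: Verify x_5² - 141·y_5² = 15323420165377418850625 - 15323420165377418850624 = 1 (should be 1). ✓

(x_1, y_1) = (95, 8); (x_5, y_5) = (123787802975, 10424813608).


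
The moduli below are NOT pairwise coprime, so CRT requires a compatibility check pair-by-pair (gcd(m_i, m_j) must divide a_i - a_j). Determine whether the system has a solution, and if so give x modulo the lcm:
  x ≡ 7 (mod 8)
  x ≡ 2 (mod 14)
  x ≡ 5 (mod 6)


Moduli 8, 14, 6 are not pairwise coprime, so CRT works modulo lcm(m_i) when all pairwise compatibility conditions hold.
Pairwise compatibility: gcd(m_i, m_j) must divide a_i - a_j for every pair.
Merge one congruence at a time:
  Start: x ≡ 7 (mod 8).
  Combine with x ≡ 2 (mod 14): gcd(8, 14) = 2, and 2 - 7 = -5 is NOT divisible by 2.
    ⇒ system is inconsistent (no integer solution).

No solution (the system is inconsistent).


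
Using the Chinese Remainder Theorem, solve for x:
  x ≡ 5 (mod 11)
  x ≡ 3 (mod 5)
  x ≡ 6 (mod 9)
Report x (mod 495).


Moduli 11, 5, 9 are pairwise coprime; by CRT there is a unique solution modulo M = 11 · 5 · 9 = 495.
Solve pairwise, accumulating the modulus:
  Start with x ≡ 5 (mod 11).
  Combine with x ≡ 3 (mod 5): since gcd(11, 5) = 1, we get a unique residue mod 55.
    Write x = 5 + 11·t and substitute into x ≡ 3 (mod 5): 11·t ≡ 3 − 5 = -2 (mod 5).
    Reduce coefficients mod 5: 1·t ≡ 3 (mod 5).
    So t ≡ 3 (mod 5).
    Then x = 5 + 11·3 = 38, valid modulo lcm(11, 5) = 55: x ≡ 38 (mod 55).
  Combine with x ≡ 6 (mod 9): since gcd(55, 9) = 1, we get a unique residue mod 495.
    Write x = 38 + 55·t and substitute into x ≡ 6 (mod 9): 55·t ≡ 6 − 38 = -32 (mod 9).
    Reduce coefficients mod 9: 1·t ≡ 4 (mod 9).
    So t ≡ 4 (mod 9).
    Then x = 38 + 55·4 = 258, valid modulo lcm(55, 9) = 495: x ≡ 258 (mod 495).
Verify: 258 mod 11 = 5 ✓, 258 mod 5 = 3 ✓, 258 mod 9 = 6 ✓.

x ≡ 258 (mod 495).


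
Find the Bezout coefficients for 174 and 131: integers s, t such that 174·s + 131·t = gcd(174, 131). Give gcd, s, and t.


Euclidean algorithm on (174, 131) — divide until remainder is 0:
  174 = 1 · 131 + 43
  131 = 3 · 43 + 2
  43 = 21 · 2 + 1
  2 = 2 · 1 + 0
gcd(174, 131) = 1.
Track Bezout coefficients alongside the remainders: start with r₀ = 174 = a·1 + b·0 (s = 1, t = 0) and r₁ = 131 = a·0 + b·1 (s = 0, t = 1); each new remainder r_{k+1} = r_{k-1} − q_k·r_k inherits s_{k+1} = s_{k-1} − q_k·s_k, t_{k+1} = t_{k-1} − q_k·t_k, so r_k = a·s_k + b·t_k at every step:
  q = 1: r = 43, s = 1 − 1·0 = 1, t = 0 − 1·1 = -1  (check: 174·1 + 131·(-1) = 43)
  q = 3: r = 2, s = 0 − 3·1 = -3, t = 1 − 3·(-1) = 4  (check: 174·(-3) + 131·4 = 2)
  q = 21: r = 1, s = 1 − 21·(-3) = 64, t = -1 − 21·4 = -85  (check: 174·64 + 131·(-85) = 1)
The row with r = 1 (the gcd) gives the Bezout coefficients s = 64, t = -85.
Result: 174 · (64) + 131 · (-85) = 1.

gcd(174, 131) = 1; s = 64, t = -85 (check: 174·64 + 131·(-85) = 1).


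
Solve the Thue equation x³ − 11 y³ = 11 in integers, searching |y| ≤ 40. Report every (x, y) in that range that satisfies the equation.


The equation is x³ - 11y³ = 11. For fixed y, x³ = 11·y³ + 11, so a solution requires the RHS to be a perfect cube.
Strategy: iterate y from -40 to 40, compute RHS = 11·y³ + 11, and check whether it is a (positive or negative) perfect cube.
Check small values of y:
  y = 0: RHS = 11 is not a perfect cube.
  y = 1: RHS = 22 is not a perfect cube.
  y = -1: RHS = 0 = (0)³ ⇒ x = 0 works.
  y = 2: RHS = 99 is not a perfect cube.
  y = -2: RHS = -77 is not a perfect cube.
  y = 3: RHS = 308 is not a perfect cube.
  y = -3: RHS = -286 is not a perfect cube.
Continuing the search up to |y| = 40 finds no further solutions beyond those listed.
Collected solutions: (0, -1).

Solutions (with |y| ≤ 40): (0, -1).


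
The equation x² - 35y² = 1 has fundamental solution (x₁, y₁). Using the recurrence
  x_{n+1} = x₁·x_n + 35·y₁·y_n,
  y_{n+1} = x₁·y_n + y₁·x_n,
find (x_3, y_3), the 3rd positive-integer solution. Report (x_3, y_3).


Step 1: Find the fundamental solution (x₁, y₁) of x² - 35y² = 1.
  Expand √35 as a continued fraction. a₀ = ⌊√35⌋ = 5; iterate m_{k+1} = d_k·a_k − m_k, d_{k+1} = (35 − m_{k+1}²)/d_k, a_{k+1} = ⌊(a₀ + m_{k+1})/d_{k+1}⌋ (starting m₀ = 0, d₀ = 1), with convergents p_k = a_k·p_{k-1} + p_{k-2}, q_k = a_k·q_{k-1} + q_{k-2} (p₋₁ = 1, q₋₁ = 0):
  k = 0: a₀ = 5; p₀/q₀ = 5/1; p₀² − 35·q₀² = 25 − 35 = -10.
  k = 1: m = 5, d = 10, a = ⌊(5 + 5)/10⌋ = 1; p/q = (1·5 + 1)/(1·1 + 0) = 6/1; p² − 35·q² = 36 − 35 = 1.
  The first convergent with p² − 35·q² = 1 gives the fundamental solution (x₁, y₁) = (6, 1).
Step 2: Apply the recurrence (x_{n+1}, y_{n+1}) = (x₁x_n + 35y₁y_n, x₁y_n + y₁x_n) repeatedly.
  From (x_1, y_1) = (6, 1): x_2 = 6·6 + 35·1·1 = 71; y_2 = 6·1 + 1·6 = 12.
  From (x_2, y_2) = (71, 12): x_3 = 6·71 + 35·1·12 = 846; y_3 = 6·12 + 1·71 = 143.
Step 3: Verify x_3² - 35·y_3² = 715716 - 715715 = 1 (should be 1). ✓

(x_1, y_1) = (6, 1); (x_3, y_3) = (846, 143).


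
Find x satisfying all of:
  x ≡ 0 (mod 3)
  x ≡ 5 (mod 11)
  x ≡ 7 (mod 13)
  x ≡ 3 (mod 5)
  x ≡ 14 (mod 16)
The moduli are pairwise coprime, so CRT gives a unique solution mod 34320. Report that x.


Product of moduli M = 3 · 11 · 13 · 5 · 16 = 34320.
Merge one congruence at a time:
  Start: x ≡ 0 (mod 3).
  Combine with x ≡ 5 (mod 11); new modulus lcm = 33.
    Write x = 0 + 3·t and substitute into x ≡ 5 (mod 11): 3·t ≡ 5 − 0 = 5 (mod 11).
    The inverse of 3 mod 11 is 4 (since 3·4 = 12 = 1·11 + 1), so t ≡ 4·5 = 20 ≡ 9 (mod 11).
    Then x = 0 + 3·9 = 27, valid modulo lcm(3, 11) = 33: x ≡ 27 (mod 33).
  Combine with x ≡ 7 (mod 13); new modulus lcm = 429.
    Write x = 27 + 33·t and substitute into x ≡ 7 (mod 13): 33·t ≡ 7 − 27 = -20 (mod 13).
    Reduce coefficients mod 13: 7·t ≡ 6 (mod 13).
    The inverse of 7 mod 13 is 2 (since 7·2 = 14 = 1·13 + 1), so t ≡ 2·6 = 12 ≡ 12 (mod 13).
    Then x = 27 + 33·12 = 423, valid modulo lcm(33, 13) = 429: x ≡ 423 (mod 429).
  Combine with x ≡ 3 (mod 5); new modulus lcm = 2145.
    Write x = 423 + 429·t and substitute into x ≡ 3 (mod 5): 429·t ≡ 3 − 423 = -420 (mod 5).
    Reduce coefficients mod 5: 4·t ≡ 0 (mod 5).
    The inverse of 4 mod 5 is 4 (since 4·4 = 16 = 3·5 + 1), so t ≡ 4·0 = 0 ≡ 0 (mod 5).
    Then x = 423 + 429·0 = 423, valid modulo lcm(429, 5) = 2145: x ≡ 423 (mod 2145).
  Combine with x ≡ 14 (mod 16); new modulus lcm = 34320.
    Write x = 423 + 2145·t and substitute into x ≡ 14 (mod 16): 2145·t ≡ 14 − 423 = -409 (mod 16).
    Reduce coefficients mod 16: 1·t ≡ 7 (mod 16).
    So t ≡ 7 (mod 16).
    Then x = 423 + 2145·7 = 15438, valid modulo lcm(2145, 16) = 34320: x ≡ 15438 (mod 34320).
Verify against each original: 15438 mod 3 = 0, 15438 mod 11 = 5, 15438 mod 13 = 7, 15438 mod 5 = 3, 15438 mod 16 = 14.

x ≡ 15438 (mod 34320).


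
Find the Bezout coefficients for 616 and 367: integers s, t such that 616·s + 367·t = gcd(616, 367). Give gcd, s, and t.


Euclidean algorithm on (616, 367) — divide until remainder is 0:
  616 = 1 · 367 + 249
  367 = 1 · 249 + 118
  249 = 2 · 118 + 13
  118 = 9 · 13 + 1
  13 = 13 · 1 + 0
gcd(616, 367) = 1.
Track Bezout coefficients alongside the remainders: start with r₀ = 616 = a·1 + b·0 (s = 1, t = 0) and r₁ = 367 = a·0 + b·1 (s = 0, t = 1); each new remainder r_{k+1} = r_{k-1} − q_k·r_k inherits s_{k+1} = s_{k-1} − q_k·s_k, t_{k+1} = t_{k-1} − q_k·t_k, so r_k = a·s_k + b·t_k at every step:
  q = 1: r = 249, s = 1 − 1·0 = 1, t = 0 − 1·1 = -1  (check: 616·1 + 367·(-1) = 249)
  q = 1: r = 118, s = 0 − 1·1 = -1, t = 1 − 1·(-1) = 2  (check: 616·(-1) + 367·2 = 118)
  q = 2: r = 13, s = 1 − 2·(-1) = 3, t = -1 − 2·2 = -5  (check: 616·3 + 367·(-5) = 13)
  q = 9: r = 1, s = -1 − 9·3 = -28, t = 2 − 9·(-5) = 47  (check: 616·(-28) + 367·47 = 1)
The row with r = 1 (the gcd) gives the Bezout coefficients s = -28, t = 47.
Result: 616 · (-28) + 367 · (47) = 1.

gcd(616, 367) = 1; s = -28, t = 47 (check: 616·(-28) + 367·47 = 1).


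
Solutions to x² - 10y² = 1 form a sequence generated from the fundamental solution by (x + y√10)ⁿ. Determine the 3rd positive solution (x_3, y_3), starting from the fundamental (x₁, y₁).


Step 1: Find the fundamental solution (x₁, y₁) of x² - 10y² = 1.
  Expand √10 as a continued fraction. a₀ = ⌊√10⌋ = 3; iterate m_{k+1} = d_k·a_k − m_k, d_{k+1} = (10 − m_{k+1}²)/d_k, a_{k+1} = ⌊(a₀ + m_{k+1})/d_{k+1}⌋ (starting m₀ = 0, d₀ = 1), with convergents p_k = a_k·p_{k-1} + p_{k-2}, q_k = a_k·q_{k-1} + q_{k-2} (p₋₁ = 1, q₋₁ = 0):
  k = 0: a₀ = 3; p₀/q₀ = 3/1; p₀² − 10·q₀² = 9 − 10 = -1.
  k = 1: m = 3, d = 1, a = ⌊(3 + 3)/1⌋ = 6; p/q = (6·3 + 1)/(6·1 + 0) = 19/6; p² − 10·q² = 361 − 360 = 1.
  The first convergent with p² − 10·q² = 1 gives the fundamental solution (x₁, y₁) = (19, 6).
Step 2: Apply the recurrence (x_{n+1}, y_{n+1}) = (x₁x_n + 10y₁y_n, x₁y_n + y₁x_n) repeatedly.
  From (x_1, y_1) = (19, 6): x_2 = 19·19 + 10·6·6 = 721; y_2 = 19·6 + 6·19 = 228.
  From (x_2, y_2) = (721, 228): x_3 = 19·721 + 10·6·228 = 27379; y_3 = 19·228 + 6·721 = 8658.
Step 3: Verify x_3² - 10·y_3² = 749609641 - 749609640 = 1 (should be 1). ✓

(x_1, y_1) = (19, 6); (x_3, y_3) = (27379, 8658).


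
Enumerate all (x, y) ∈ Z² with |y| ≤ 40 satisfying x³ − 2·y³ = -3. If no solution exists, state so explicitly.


The equation is x³ - 2y³ = -3. For fixed y, x³ = 2·y³ − 3, so a solution requires the RHS to be a perfect cube.
Strategy: iterate y from -40 to 40, compute RHS = 2·y³ − 3, and check whether it is a (positive or negative) perfect cube.
Check small values of y:
  y = 0: RHS = -3 is not a perfect cube.
  y = 1: RHS = -1 = (-1)³ ⇒ x = -1 works.
  y = -1: RHS = -5 is not a perfect cube.
  y = 2: RHS = 13 is not a perfect cube.
  y = -2: RHS = -19 is not a perfect cube.
  y = 3: RHS = 51 is not a perfect cube.
  y = -3: RHS = -57 is not a perfect cube.
Continuing, at y = 4: RHS = 125 = (5)³ ⇒ x = 5 works.
Searching the remaining y in |y| ≤ 40 finds no further solutions.
Collected solutions: (-1, 1), (5, 4).

Solutions (with |y| ≤ 40): (-1, 1), (5, 4).


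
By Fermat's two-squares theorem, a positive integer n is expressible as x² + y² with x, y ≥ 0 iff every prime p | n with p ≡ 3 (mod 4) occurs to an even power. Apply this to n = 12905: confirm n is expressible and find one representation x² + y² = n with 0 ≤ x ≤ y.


Step 1: Factor n = 12905 = 5 · 29 · 89.
Step 2: Check the mod-4 condition on each prime factor: 5 ≡ 1 (mod 4), exponent 1; 29 ≡ 1 (mod 4), exponent 1; 89 ≡ 1 (mod 4), exponent 1.
All primes ≡ 3 (mod 4) appear to even exponent (or don't appear), so by the two-squares theorem n IS expressible as a sum of two squares.
Step 3: Build a representation. Here n = 5 · 29 · 89 is a product of primes ≡ 1 (mod 4). Each prime p ≡ 1 (mod 4) is itself a sum of two squares; find a² by testing p − a² for a perfect square:
  5: 5 − 1² = 4 = 2² ⇒ 5 = 1² + 2².
  29: 29 − 1² = 28, 29 − 2² = 25 = 5² ⇒ 29 = 2² + 5².
  89: 89 − 1² = 88, 89 − 2² = 85, 89 − 3² = 80, 89 − 4² = 73, 89 − 5² = 64 = 8² ⇒ 89 = 5² + 8².
  Combine using the Brahmagupta–Fibonacci identity (a² + b²)(c² + d²) = (ac − bd)² + (ad + bc)² = (ac + bd)² + (ad − bc)²:
  5 · 29 = 145: from (1² + 2²)(2² + 5²), take (1·2 − 2·5, 1·5 + 2·2) = (2 − 10, 5 + 4) = (-8, 9); dropping signs (only squares matter) gives (8, 9); check 8² + 9² = 64 + 81 = 145 ✓.
  145 · 89 = 12905: from (8² + 9²)(5² + 8²), take (8·5 − 9·8, 8·8 + 9·5) = (40 − 72, 64 + 45) = (-32, 109); dropping signs (only squares matter) gives (32, 109); check 32² + 109² = 1024 + 11881 = 12905 ✓.
Step 4: Order so x ≤ y and verify: 32² + 109² = 1024 + 11881 = 12905 = n. ✓

n = 12905 = 32² + 109² (one valid representation with x ≤ y).


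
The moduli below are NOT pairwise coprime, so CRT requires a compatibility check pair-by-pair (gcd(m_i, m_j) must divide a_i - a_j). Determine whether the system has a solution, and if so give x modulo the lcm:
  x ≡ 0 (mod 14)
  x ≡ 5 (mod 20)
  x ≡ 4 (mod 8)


Moduli 14, 20, 8 are not pairwise coprime, so CRT works modulo lcm(m_i) when all pairwise compatibility conditions hold.
Pairwise compatibility: gcd(m_i, m_j) must divide a_i - a_j for every pair.
Merge one congruence at a time:
  Start: x ≡ 0 (mod 14).
  Combine with x ≡ 5 (mod 20): gcd(14, 20) = 2, and 5 - 0 = 5 is NOT divisible by 2.
    ⇒ system is inconsistent (no integer solution).

No solution (the system is inconsistent).


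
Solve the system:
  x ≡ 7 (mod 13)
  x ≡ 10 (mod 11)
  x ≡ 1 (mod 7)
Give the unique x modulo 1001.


Moduli 13, 11, 7 are pairwise coprime; by CRT there is a unique solution modulo M = 13 · 11 · 7 = 1001.
Solve pairwise, accumulating the modulus:
  Start with x ≡ 7 (mod 13).
  Combine with x ≡ 10 (mod 11): since gcd(13, 11) = 1, we get a unique residue mod 143.
    Write x = 7 + 13·t and substitute into x ≡ 10 (mod 11): 13·t ≡ 10 − 7 = 3 (mod 11).
    Reduce coefficients mod 11: 2·t ≡ 3 (mod 11).
    The inverse of 2 mod 11 is 6 (since 2·6 = 12 = 1·11 + 1), so t ≡ 6·3 = 18 ≡ 7 (mod 11).
    Then x = 7 + 13·7 = 98, valid modulo lcm(13, 11) = 143: x ≡ 98 (mod 143).
  Combine with x ≡ 1 (mod 7): since gcd(143, 7) = 1, we get a unique residue mod 1001.
    Write x = 98 + 143·t and substitute into x ≡ 1 (mod 7): 143·t ≡ 1 − 98 = -97 (mod 7).
    Reduce coefficients mod 7: 3·t ≡ 1 (mod 7).
    The inverse of 3 mod 7 is 5 (since 3·5 = 15 = 2·7 + 1), so t ≡ 5·1 = 5 ≡ 5 (mod 7).
    Then x = 98 + 143·5 = 813, valid modulo lcm(143, 7) = 1001: x ≡ 813 (mod 1001).
Verify: 813 mod 13 = 7 ✓, 813 mod 11 = 10 ✓, 813 mod 7 = 1 ✓.

x ≡ 813 (mod 1001).


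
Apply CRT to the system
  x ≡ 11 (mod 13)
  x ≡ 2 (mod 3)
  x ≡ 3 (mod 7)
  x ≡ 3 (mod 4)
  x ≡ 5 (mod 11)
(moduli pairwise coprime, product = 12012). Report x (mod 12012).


Product of moduli M = 13 · 3 · 7 · 4 · 11 = 12012.
Merge one congruence at a time:
  Start: x ≡ 11 (mod 13).
  Combine with x ≡ 2 (mod 3); new modulus lcm = 39.
    Write x = 11 + 13·t and substitute into x ≡ 2 (mod 3): 13·t ≡ 2 − 11 = -9 (mod 3).
    Reduce coefficients mod 3: 1·t ≡ 0 (mod 3).
    So t ≡ 0 (mod 3).
    Then x = 11 + 13·0 = 11, valid modulo lcm(13, 3) = 39: x ≡ 11 (mod 39).
  Combine with x ≡ 3 (mod 7); new modulus lcm = 273.
    Write x = 11 + 39·t and substitute into x ≡ 3 (mod 7): 39·t ≡ 3 − 11 = -8 (mod 7).
    Reduce coefficients mod 7: 4·t ≡ 6 (mod 7).
    The inverse of 4 mod 7 is 2 (since 4·2 = 8 = 1·7 + 1), so t ≡ 2·6 = 12 ≡ 5 (mod 7).
    Then x = 11 + 39·5 = 206, valid modulo lcm(39, 7) = 273: x ≡ 206 (mod 273).
  Combine with x ≡ 3 (mod 4); new modulus lcm = 1092.
    Write x = 206 + 273·t and substitute into x ≡ 3 (mod 4): 273·t ≡ 3 − 206 = -203 (mod 4).
    Reduce coefficients mod 4: 1·t ≡ 1 (mod 4).
    So t ≡ 1 (mod 4).
    Then x = 206 + 273·1 = 479, valid modulo lcm(273, 4) = 1092: x ≡ 479 (mod 1092).
  Combine with x ≡ 5 (mod 11); new modulus lcm = 12012.
    Write x = 479 + 1092·t and substitute into x ≡ 5 (mod 11): 1092·t ≡ 5 − 479 = -474 (mod 11).
    Reduce coefficients mod 11: 3·t ≡ 10 (mod 11).
    The inverse of 3 mod 11 is 4 (since 3·4 = 12 = 1·11 + 1), so t ≡ 4·10 = 40 ≡ 7 (mod 11).
    Then x = 479 + 1092·7 = 8123, valid modulo lcm(1092, 11) = 12012: x ≡ 8123 (mod 12012).
Verify against each original: 8123 mod 13 = 11, 8123 mod 3 = 2, 8123 mod 7 = 3, 8123 mod 4 = 3, 8123 mod 11 = 5.

x ≡ 8123 (mod 12012).


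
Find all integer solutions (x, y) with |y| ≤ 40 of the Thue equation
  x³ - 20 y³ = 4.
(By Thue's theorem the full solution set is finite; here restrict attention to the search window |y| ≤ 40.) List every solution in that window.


The equation is x³ - 20y³ = 4. For fixed y, x³ = 20·y³ + 4, so a solution requires the RHS to be a perfect cube.
Strategy: iterate y from -40 to 40, compute RHS = 20·y³ + 4, and check whether it is a (positive or negative) perfect cube.
Check small values of y:
  y = 0: RHS = 4 is not a perfect cube.
  y = 1: RHS = 24 is not a perfect cube.
  y = -1: RHS = -16 is not a perfect cube.
  y = 2: RHS = 164 is not a perfect cube.
  y = -2: RHS = -156 is not a perfect cube.
  y = 3: RHS = 544 is not a perfect cube.
  y = -3: RHS = -536 is not a perfect cube.
Continuing the search up to |y| = 40 finds no solutions either.
No (x, y) in the scanned range satisfies the equation.

No integer solutions with |y| ≤ 40.


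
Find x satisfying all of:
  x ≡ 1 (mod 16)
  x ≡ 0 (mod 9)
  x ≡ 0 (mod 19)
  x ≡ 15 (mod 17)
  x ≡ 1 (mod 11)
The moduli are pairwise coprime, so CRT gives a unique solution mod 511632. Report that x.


Product of moduli M = 16 · 9 · 19 · 17 · 11 = 511632.
Merge one congruence at a time:
  Start: x ≡ 1 (mod 16).
  Combine with x ≡ 0 (mod 9); new modulus lcm = 144.
    Write x = 1 + 16·t and substitute into x ≡ 0 (mod 9): 16·t ≡ 0 − 1 = -1 (mod 9).
    Reduce coefficients mod 9: 7·t ≡ 8 (mod 9).
    The inverse of 7 mod 9 is 4 (since 7·4 = 28 = 3·9 + 1), so t ≡ 4·8 = 32 ≡ 5 (mod 9).
    Then x = 1 + 16·5 = 81, valid modulo lcm(16, 9) = 144: x ≡ 81 (mod 144).
  Combine with x ≡ 0 (mod 19); new modulus lcm = 2736.
    Write x = 81 + 144·t and substitute into x ≡ 0 (mod 19): 144·t ≡ 0 − 81 = -81 (mod 19).
    Reduce coefficients mod 19: 11·t ≡ 14 (mod 19).
    The inverse of 11 mod 19 is 7 (since 11·7 = 77 = 4·19 + 1), so t ≡ 7·14 = 98 ≡ 3 (mod 19).
    Then x = 81 + 144·3 = 513, valid modulo lcm(144, 19) = 2736: x ≡ 513 (mod 2736).
  Combine with x ≡ 15 (mod 17); new modulus lcm = 46512.
    Write x = 513 + 2736·t and substitute into x ≡ 15 (mod 17): 2736·t ≡ 15 − 513 = -498 (mod 17).
    Reduce coefficients mod 17: 16·t ≡ 12 (mod 17).
    The inverse of 16 mod 17 is 16 (since 16·16 = 256 = 15·17 + 1), so t ≡ 16·12 = 192 ≡ 5 (mod 17).
    Then x = 513 + 2736·5 = 14193, valid modulo lcm(2736, 17) = 46512: x ≡ 14193 (mod 46512).
  Combine with x ≡ 1 (mod 11); new modulus lcm = 511632.
    Write x = 14193 + 46512·t and substitute into x ≡ 1 (mod 11): 46512·t ≡ 1 − 14193 = -14192 (mod 11).
    Reduce coefficients mod 11: 4·t ≡ 9 (mod 11).
    The inverse of 4 mod 11 is 3 (since 4·3 = 12 = 1·11 + 1), so t ≡ 3·9 = 27 ≡ 5 (mod 11).
    Then x = 14193 + 46512·5 = 246753, valid modulo lcm(46512, 11) = 511632: x ≡ 246753 (mod 511632).
Verify against each original: 246753 mod 16 = 1, 246753 mod 9 = 0, 246753 mod 19 = 0, 246753 mod 17 = 15, 246753 mod 11 = 1.

x ≡ 246753 (mod 511632).


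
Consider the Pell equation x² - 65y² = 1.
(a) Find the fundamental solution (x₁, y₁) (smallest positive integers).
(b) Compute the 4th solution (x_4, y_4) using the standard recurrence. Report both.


Step 1: Find the fundamental solution (x₁, y₁) of x² - 65y² = 1.
  Expand √65 as a continued fraction. a₀ = ⌊√65⌋ = 8; iterate m_{k+1} = d_k·a_k − m_k, d_{k+1} = (65 − m_{k+1}²)/d_k, a_{k+1} = ⌊(a₀ + m_{k+1})/d_{k+1}⌋ (starting m₀ = 0, d₀ = 1), with convergents p_k = a_k·p_{k-1} + p_{k-2}, q_k = a_k·q_{k-1} + q_{k-2} (p₋₁ = 1, q₋₁ = 0):
  k = 0: a₀ = 8; p₀/q₀ = 8/1; p₀² − 65·q₀² = 64 − 65 = -1.
  k = 1: m = 8, d = 1, a = ⌊(8 + 8)/1⌋ = 16; p/q = (16·8 + 1)/(16·1 + 0) = 129/16; p² − 65·q² = 16641 − 16640 = 1.
  The first convergent with p² − 65·q² = 1 gives the fundamental solution (x₁, y₁) = (129, 16).
Step 2: Apply the recurrence (x_{n+1}, y_{n+1}) = (x₁x_n + 65y₁y_n, x₁y_n + y₁x_n) repeatedly.
  From (x_1, y_1) = (129, 16): x_2 = 129·129 + 65·16·16 = 33281; y_2 = 129·16 + 16·129 = 4128.
  From (x_2, y_2) = (33281, 4128): x_3 = 129·33281 + 65·16·4128 = 8586369; y_3 = 129·4128 + 16·33281 = 1065008.
  From (x_3, y_3) = (8586369, 1065008): x_4 = 129·8586369 + 65·16·1065008 = 2215249921; y_4 = 129·1065008 + 16·8586369 = 274767936.
Step 3: Verify x_4² - 65·y_4² = 4907332212490506241 - 4907332212490506240 = 1 (should be 1). ✓

(x_1, y_1) = (129, 16); (x_4, y_4) = (2215249921, 274767936).


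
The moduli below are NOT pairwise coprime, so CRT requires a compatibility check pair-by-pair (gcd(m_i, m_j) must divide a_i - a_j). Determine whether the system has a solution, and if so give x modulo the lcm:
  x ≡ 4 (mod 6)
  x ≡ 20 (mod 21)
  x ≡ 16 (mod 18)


Moduli 6, 21, 18 are not pairwise coprime, so CRT works modulo lcm(m_i) when all pairwise compatibility conditions hold.
Pairwise compatibility: gcd(m_i, m_j) must divide a_i - a_j for every pair.
Merge one congruence at a time:
  Start: x ≡ 4 (mod 6).
  Combine with x ≡ 20 (mod 21): gcd(6, 21) = 3, and 20 - 4 = 16 is NOT divisible by 3.
    ⇒ system is inconsistent (no integer solution).

No solution (the system is inconsistent).


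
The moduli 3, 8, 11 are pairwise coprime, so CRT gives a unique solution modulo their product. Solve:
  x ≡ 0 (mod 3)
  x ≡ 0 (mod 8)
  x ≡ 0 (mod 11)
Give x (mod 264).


Moduli 3, 8, 11 are pairwise coprime; by CRT there is a unique solution modulo M = 3 · 8 · 11 = 264.
Solve pairwise, accumulating the modulus:
  Start with x ≡ 0 (mod 3).
  Combine with x ≡ 0 (mod 8): since gcd(3, 8) = 1, we get a unique residue mod 24.
    Write x = 0 + 3·t and substitute into x ≡ 0 (mod 8): 3·t ≡ 0 − 0 = 0 (mod 8).
    The inverse of 3 mod 8 is 3 (since 3·3 = 9 = 1·8 + 1), so t ≡ 3·0 = 0 ≡ 0 (mod 8).
    Then x = 0 + 3·0 = 0, valid modulo lcm(3, 8) = 24: x ≡ 0 (mod 24).
  Combine with x ≡ 0 (mod 11): since gcd(24, 11) = 1, we get a unique residue mod 264.
    Write x = 0 + 24·t and substitute into x ≡ 0 (mod 11): 24·t ≡ 0 − 0 = 0 (mod 11).
    Reduce coefficients mod 11: 2·t ≡ 0 (mod 11).
    The inverse of 2 mod 11 is 6 (since 2·6 = 12 = 1·11 + 1), so t ≡ 6·0 = 0 ≡ 0 (mod 11).
    Then x = 0 + 24·0 = 0, valid modulo lcm(24, 11) = 264: x ≡ 0 (mod 264).
Verify: 0 mod 3 = 0 ✓, 0 mod 8 = 0 ✓, 0 mod 11 = 0 ✓.

x ≡ 0 (mod 264).


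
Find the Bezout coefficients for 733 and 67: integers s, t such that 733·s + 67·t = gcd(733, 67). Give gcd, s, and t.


Euclidean algorithm on (733, 67) — divide until remainder is 0:
  733 = 10 · 67 + 63
  67 = 1 · 63 + 4
  63 = 15 · 4 + 3
  4 = 1 · 3 + 1
  3 = 3 · 1 + 0
gcd(733, 67) = 1.
Track Bezout coefficients alongside the remainders: start with r₀ = 733 = a·1 + b·0 (s = 1, t = 0) and r₁ = 67 = a·0 + b·1 (s = 0, t = 1); each new remainder r_{k+1} = r_{k-1} − q_k·r_k inherits s_{k+1} = s_{k-1} − q_k·s_k, t_{k+1} = t_{k-1} − q_k·t_k, so r_k = a·s_k + b·t_k at every step:
  q = 10: r = 63, s = 1 − 10·0 = 1, t = 0 − 10·1 = -10  (check: 733·1 + 67·(-10) = 63)
  q = 1: r = 4, s = 0 − 1·1 = -1, t = 1 − 1·(-10) = 11  (check: 733·(-1) + 67·11 = 4)
  q = 15: r = 3, s = 1 − 15·(-1) = 16, t = -10 − 15·11 = -175  (check: 733·16 + 67·(-175) = 3)
  q = 1: r = 1, s = -1 − 1·16 = -17, t = 11 − 1·(-175) = 186  (check: 733·(-17) + 67·186 = 1)
The row with r = 1 (the gcd) gives the Bezout coefficients s = -17, t = 186.
Result: 733 · (-17) + 67 · (186) = 1.

gcd(733, 67) = 1; s = -17, t = 186 (check: 733·(-17) + 67·186 = 1).


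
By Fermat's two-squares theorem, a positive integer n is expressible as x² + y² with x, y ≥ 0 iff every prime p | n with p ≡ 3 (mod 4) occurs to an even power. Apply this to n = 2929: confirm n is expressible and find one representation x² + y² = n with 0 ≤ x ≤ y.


Step 1: Factor n = 2929 = 29 · 101.
Step 2: Check the mod-4 condition on each prime factor: 29 ≡ 1 (mod 4), exponent 1; 101 ≡ 1 (mod 4), exponent 1.
All primes ≡ 3 (mod 4) appear to even exponent (or don't appear), so by the two-squares theorem n IS expressible as a sum of two squares.
Step 3: Build a representation. Here n = 29 · 101 is a product of primes ≡ 1 (mod 4). Each prime p ≡ 1 (mod 4) is itself a sum of two squares; find a² by testing p − a² for a perfect square:
  29: 29 − 1² = 28, 29 − 2² = 25 = 5² ⇒ 29 = 2² + 5².
  101: 101 − 1² = 100 = 10² ⇒ 101 = 1² + 10².
  Combine using the Brahmagupta–Fibonacci identity (a² + b²)(c² + d²) = (ac − bd)² + (ad + bc)² = (ac + bd)² + (ad − bc)²:
  29 · 101 = 2929: from (2² + 5²)(1² + 10²), take (2·1 − 5·10, 2·10 + 5·1) = (2 − 50, 20 + 5) = (-48, 25); dropping signs (only squares matter) gives (48, 25); check 48² + 25² = 2304 + 625 = 2929 ✓.
Step 4: Order so x ≤ y and verify: 25² + 48² = 625 + 2304 = 2929 = n. ✓

n = 2929 = 25² + 48² (one valid representation with x ≤ y).


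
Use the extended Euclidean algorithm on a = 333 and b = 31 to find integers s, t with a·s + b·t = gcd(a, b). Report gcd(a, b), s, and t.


Euclidean algorithm on (333, 31) — divide until remainder is 0:
  333 = 10 · 31 + 23
  31 = 1 · 23 + 8
  23 = 2 · 8 + 7
  8 = 1 · 7 + 1
  7 = 7 · 1 + 0
gcd(333, 31) = 1.
Track Bezout coefficients alongside the remainders: start with r₀ = 333 = a·1 + b·0 (s = 1, t = 0) and r₁ = 31 = a·0 + b·1 (s = 0, t = 1); each new remainder r_{k+1} = r_{k-1} − q_k·r_k inherits s_{k+1} = s_{k-1} − q_k·s_k, t_{k+1} = t_{k-1} − q_k·t_k, so r_k = a·s_k + b·t_k at every step:
  q = 10: r = 23, s = 1 − 10·0 = 1, t = 0 − 10·1 = -10  (check: 333·1 + 31·(-10) = 23)
  q = 1: r = 8, s = 0 − 1·1 = -1, t = 1 − 1·(-10) = 11  (check: 333·(-1) + 31·11 = 8)
  q = 2: r = 7, s = 1 − 2·(-1) = 3, t = -10 − 2·11 = -32  (check: 333·3 + 31·(-32) = 7)
  q = 1: r = 1, s = -1 − 1·3 = -4, t = 11 − 1·(-32) = 43  (check: 333·(-4) + 31·43 = 1)
The row with r = 1 (the gcd) gives the Bezout coefficients s = -4, t = 43.
Result: 333 · (-4) + 31 · (43) = 1.

gcd(333, 31) = 1; s = -4, t = 43 (check: 333·(-4) + 31·43 = 1).


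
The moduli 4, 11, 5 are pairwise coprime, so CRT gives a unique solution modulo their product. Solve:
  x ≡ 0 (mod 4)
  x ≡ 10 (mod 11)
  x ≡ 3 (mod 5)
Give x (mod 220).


Moduli 4, 11, 5 are pairwise coprime; by CRT there is a unique solution modulo M = 4 · 11 · 5 = 220.
Solve pairwise, accumulating the modulus:
  Start with x ≡ 0 (mod 4).
  Combine with x ≡ 10 (mod 11): since gcd(4, 11) = 1, we get a unique residue mod 44.
    Write x = 0 + 4·t and substitute into x ≡ 10 (mod 11): 4·t ≡ 10 − 0 = 10 (mod 11).
    The inverse of 4 mod 11 is 3 (since 4·3 = 12 = 1·11 + 1), so t ≡ 3·10 = 30 ≡ 8 (mod 11).
    Then x = 0 + 4·8 = 32, valid modulo lcm(4, 11) = 44: x ≡ 32 (mod 44).
  Combine with x ≡ 3 (mod 5): since gcd(44, 5) = 1, we get a unique residue mod 220.
    Write x = 32 + 44·t and substitute into x ≡ 3 (mod 5): 44·t ≡ 3 − 32 = -29 (mod 5).
    Reduce coefficients mod 5: 4·t ≡ 1 (mod 5).
    The inverse of 4 mod 5 is 4 (since 4·4 = 16 = 3·5 + 1), so t ≡ 4·1 = 4 ≡ 4 (mod 5).
    Then x = 32 + 44·4 = 208, valid modulo lcm(44, 5) = 220: x ≡ 208 (mod 220).
Verify: 208 mod 4 = 0 ✓, 208 mod 11 = 10 ✓, 208 mod 5 = 3 ✓.

x ≡ 208 (mod 220).


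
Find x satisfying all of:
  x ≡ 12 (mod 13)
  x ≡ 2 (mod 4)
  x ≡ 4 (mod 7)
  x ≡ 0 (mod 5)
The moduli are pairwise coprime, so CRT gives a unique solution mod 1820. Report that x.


Product of moduli M = 13 · 4 · 7 · 5 = 1820.
Merge one congruence at a time:
  Start: x ≡ 12 (mod 13).
  Combine with x ≡ 2 (mod 4); new modulus lcm = 52.
    Write x = 12 + 13·t and substitute into x ≡ 2 (mod 4): 13·t ≡ 2 − 12 = -10 (mod 4).
    Reduce coefficients mod 4: 1·t ≡ 2 (mod 4).
    So t ≡ 2 (mod 4).
    Then x = 12 + 13·2 = 38, valid modulo lcm(13, 4) = 52: x ≡ 38 (mod 52).
  Combine with x ≡ 4 (mod 7); new modulus lcm = 364.
    Write x = 38 + 52·t and substitute into x ≡ 4 (mod 7): 52·t ≡ 4 − 38 = -34 (mod 7).
    Reduce coefficients mod 7: 3·t ≡ 1 (mod 7).
    The inverse of 3 mod 7 is 5 (since 3·5 = 15 = 2·7 + 1), so t ≡ 5·1 = 5 ≡ 5 (mod 7).
    Then x = 38 + 52·5 = 298, valid modulo lcm(52, 7) = 364: x ≡ 298 (mod 364).
  Combine with x ≡ 0 (mod 5); new modulus lcm = 1820.
    Write x = 298 + 364·t and substitute into x ≡ 0 (mod 5): 364·t ≡ 0 − 298 = -298 (mod 5).
    Reduce coefficients mod 5: 4·t ≡ 2 (mod 5).
    The inverse of 4 mod 5 is 4 (since 4·4 = 16 = 3·5 + 1), so t ≡ 4·2 = 8 ≡ 3 (mod 5).
    Then x = 298 + 364·3 = 1390, valid modulo lcm(364, 5) = 1820: x ≡ 1390 (mod 1820).
Verify against each original: 1390 mod 13 = 12, 1390 mod 4 = 2, 1390 mod 7 = 4, 1390 mod 5 = 0.

x ≡ 1390 (mod 1820).


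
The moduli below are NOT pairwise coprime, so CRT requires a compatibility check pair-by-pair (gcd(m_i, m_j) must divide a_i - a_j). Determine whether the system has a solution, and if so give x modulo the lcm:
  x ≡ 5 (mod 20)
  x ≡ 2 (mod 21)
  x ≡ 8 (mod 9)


Moduli 20, 21, 9 are not pairwise coprime, so CRT works modulo lcm(m_i) when all pairwise compatibility conditions hold.
Pairwise compatibility: gcd(m_i, m_j) must divide a_i - a_j for every pair.
Merge one congruence at a time:
  Start: x ≡ 5 (mod 20).
  Combine with x ≡ 2 (mod 21): gcd(20, 21) = 1; 2 - 5 = -3, which IS divisible by 1, so compatible.
    Write x = 5 + 20·t and substitute into x ≡ 2 (mod 21): 20·t ≡ 2 − 5 = -3 (mod 21).
    Reduce coefficients mod 21: 20·t ≡ 18 (mod 21).
    The inverse of 20 mod 21 is 20 (since 20·20 = 400 = 19·21 + 1), so t ≡ 20·18 = 360 ≡ 3 (mod 21).
    Then x = 5 + 20·3 = 65, valid modulo lcm(20, 21) = 420: x ≡ 65 (mod 420).
  Combine with x ≡ 8 (mod 9): gcd(420, 9) = 3; 8 - 65 = -57, which IS divisible by 3, so compatible.
    Write x = 65 + 420·t and substitute into x ≡ 8 (mod 9): 420·t ≡ 8 − 65 = -57 (mod 9).
    Divide the congruence (and modulus) by g = 3: 140·t ≡ -19 (mod 3).
    Reduce coefficients mod 3: 2·t ≡ 2 (mod 3).
    The inverse of 2 mod 3 is 2 (since 2·2 = 4 = 1·3 + 1), so t ≡ 2·2 = 4 ≡ 1 (mod 3).
    Then x = 65 + 420·1 = 485, valid modulo lcm(420, 9) = 1260: x ≡ 485 (mod 1260).
Verify: 485 mod 20 = 5, 485 mod 21 = 2, 485 mod 9 = 8.

x ≡ 485 (mod 1260).


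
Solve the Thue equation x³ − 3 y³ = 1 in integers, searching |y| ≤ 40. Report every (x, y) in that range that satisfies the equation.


The equation is x³ - 3y³ = 1. For fixed y, x³ = 3·y³ + 1, so a solution requires the RHS to be a perfect cube.
Strategy: iterate y from -40 to 40, compute RHS = 3·y³ + 1, and check whether it is a (positive or negative) perfect cube.
Check small values of y:
  y = 0: RHS = 1 = (1)³ ⇒ x = 1 works.
  y = 1: RHS = 4 is not a perfect cube.
  y = -1: RHS = -2 is not a perfect cube.
  y = 2: RHS = 25 is not a perfect cube.
  y = -2: RHS = -23 is not a perfect cube.
  y = 3: RHS = 82 is not a perfect cube.
  y = -3: RHS = -80 is not a perfect cube.
Continuing the search up to |y| = 40 finds no further solutions beyond those listed.
Collected solutions: (1, 0).

Solutions (with |y| ≤ 40): (1, 0).


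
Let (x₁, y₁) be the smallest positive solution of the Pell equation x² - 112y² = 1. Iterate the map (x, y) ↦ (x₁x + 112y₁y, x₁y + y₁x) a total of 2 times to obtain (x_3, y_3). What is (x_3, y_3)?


Step 1: Find the fundamental solution (x₁, y₁) of x² - 112y² = 1.
  Expand √112 as a continued fraction. a₀ = ⌊√112⌋ = 10; iterate m_{k+1} = d_k·a_k − m_k, d_{k+1} = (112 − m_{k+1}²)/d_k, a_{k+1} = ⌊(a₀ + m_{k+1})/d_{k+1}⌋ (starting m₀ = 0, d₀ = 1), with convergents p_k = a_k·p_{k-1} + p_{k-2}, q_k = a_k·q_{k-1} + q_{k-2} (p₋₁ = 1, q₋₁ = 0):
  k = 0: a₀ = 10; p₀/q₀ = 10/1; p₀² − 112·q₀² = 100 − 112 = -12.
  k = 1: m = 10, d = 12, a = ⌊(10 + 10)/12⌋ = 1; p/q = (1·10 + 1)/(1·1 + 0) = 11/1; p² − 112·q² = 121 − 112 = 9.
  k = 2: m = 2, d = 9, a = ⌊(10 + 2)/9⌋ = 1; p/q = (1·11 + 10)/(1·1 + 1) = 21/2; p² − 112·q² = 441 − 448 = -7.
  k = 3: m = 7, d = 7, a = ⌊(10 + 7)/7⌋ = 2; p/q = (2·21 + 11)/(2·2 + 1) = 53/5; p² − 112·q² = 2809 − 2800 = 9.
  k = 4: m = 7, d = 9, a = ⌊(10 + 7)/9⌋ = 1; p/q = (1·53 + 21)/(1·5 + 2) = 74/7; p² − 112·q² = 5476 − 5488 = -12.
  k = 5: m = 2, d = 12, a = ⌊(10 + 2)/12⌋ = 1; p/q = (1·74 + 53)/(1·7 + 5) = 127/12; p² − 112·q² = 16129 − 16128 = 1.
  The first convergent with p² − 112·q² = 1 gives the fundamental solution (x₁, y₁) = (127, 12).
Step 2: Apply the recurrence (x_{n+1}, y_{n+1}) = (x₁x_n + 112y₁y_n, x₁y_n + y₁x_n) repeatedly.
  From (x_1, y_1) = (127, 12): x_2 = 127·127 + 112·12·12 = 32257; y_2 = 127·12 + 12·127 = 3048.
  From (x_2, y_2) = (32257, 3048): x_3 = 127·32257 + 112·12·3048 = 8193151; y_3 = 127·3048 + 12·32257 = 774180.
Step 3: Verify x_3² - 112·y_3² = 67127723308801 - 67127723308800 = 1 (should be 1). ✓

(x_1, y_1) = (127, 12); (x_3, y_3) = (8193151, 774180).


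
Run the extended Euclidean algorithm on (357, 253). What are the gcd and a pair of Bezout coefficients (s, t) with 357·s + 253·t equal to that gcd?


Euclidean algorithm on (357, 253) — divide until remainder is 0:
  357 = 1 · 253 + 104
  253 = 2 · 104 + 45
  104 = 2 · 45 + 14
  45 = 3 · 14 + 3
  14 = 4 · 3 + 2
  3 = 1 · 2 + 1
  2 = 2 · 1 + 0
gcd(357, 253) = 1.
Track Bezout coefficients alongside the remainders: start with r₀ = 357 = a·1 + b·0 (s = 1, t = 0) and r₁ = 253 = a·0 + b·1 (s = 0, t = 1); each new remainder r_{k+1} = r_{k-1} − q_k·r_k inherits s_{k+1} = s_{k-1} − q_k·s_k, t_{k+1} = t_{k-1} − q_k·t_k, so r_k = a·s_k + b·t_k at every step:
  q = 1: r = 104, s = 1 − 1·0 = 1, t = 0 − 1·1 = -1  (check: 357·1 + 253·(-1) = 104)
  q = 2: r = 45, s = 0 − 2·1 = -2, t = 1 − 2·(-1) = 3  (check: 357·(-2) + 253·3 = 45)
  q = 2: r = 14, s = 1 − 2·(-2) = 5, t = -1 − 2·3 = -7  (check: 357·5 + 253·(-7) = 14)
  q = 3: r = 3, s = -2 − 3·5 = -17, t = 3 − 3·(-7) = 24  (check: 357·(-17) + 253·24 = 3)
  q = 4: r = 2, s = 5 − 4·(-17) = 73, t = -7 − 4·24 = -103  (check: 357·73 + 253·(-103) = 2)
  q = 1: r = 1, s = -17 − 1·73 = -90, t = 24 − 1·(-103) = 127  (check: 357·(-90) + 253·127 = 1)
The row with r = 1 (the gcd) gives the Bezout coefficients s = -90, t = 127.
Result: 357 · (-90) + 253 · (127) = 1.

gcd(357, 253) = 1; s = -90, t = 127 (check: 357·(-90) + 253·127 = 1).
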